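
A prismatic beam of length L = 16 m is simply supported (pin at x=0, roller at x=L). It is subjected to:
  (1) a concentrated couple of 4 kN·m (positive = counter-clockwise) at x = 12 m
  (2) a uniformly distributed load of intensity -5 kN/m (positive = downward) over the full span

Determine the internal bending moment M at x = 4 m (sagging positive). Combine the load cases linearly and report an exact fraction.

M(4) = -119 kN·m

Load 1 — applied couple M₀=4 kN·m at a=12 m (b=L-a=4):
  M_1 = M₀x/L  [x≤a] = 4·4/16 = 1 kN·m
Load 2 — uniform load w=-5 kN/m over full span:
  M_2 = wx(L-x)/2 = (-5)·4·(16-4)/2 = -120 kN·m
Superposition: M = Σ M_i = -119 kN·m ≈ -119.000000 kN·m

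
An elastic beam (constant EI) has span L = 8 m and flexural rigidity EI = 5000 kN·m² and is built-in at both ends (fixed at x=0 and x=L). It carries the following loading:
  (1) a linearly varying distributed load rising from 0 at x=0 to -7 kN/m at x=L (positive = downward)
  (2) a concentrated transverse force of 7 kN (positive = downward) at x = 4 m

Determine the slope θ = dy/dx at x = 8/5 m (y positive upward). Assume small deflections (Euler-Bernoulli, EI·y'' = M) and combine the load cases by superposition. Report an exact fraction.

Load 1 — triangular load w₀=-7 kN/m (0→w₀ over full span):
  θ_1 = -w₀(2x(L-x)(L-2x)(x+2L)+x²(L-x)²)/(120LEI) = -(-7)·(2·(8/5)·(8-(8/5))·(8-2·(8/5))·((8/5)+2·8)+(8/5)²·(8-(8/5))²)/(120·8·5000) = 3136/1171875 rad
Load 2 — point force P=7 kN at a=4 m (b=L-a=4):
  θ_2 = -Pb²x(2aL-(3a+b)x)/(2L³EI)  [x≤a] = -7·4²·(8/5)·(2·4·8-(3·4+4)·(8/5))/(2·8³·5000) = -21/15625 rad
Superposition: θ = Σ θ_i = 1561/1171875 rad ≈ 0.001332 rad

θ(8/5) = 1561/1171875 rad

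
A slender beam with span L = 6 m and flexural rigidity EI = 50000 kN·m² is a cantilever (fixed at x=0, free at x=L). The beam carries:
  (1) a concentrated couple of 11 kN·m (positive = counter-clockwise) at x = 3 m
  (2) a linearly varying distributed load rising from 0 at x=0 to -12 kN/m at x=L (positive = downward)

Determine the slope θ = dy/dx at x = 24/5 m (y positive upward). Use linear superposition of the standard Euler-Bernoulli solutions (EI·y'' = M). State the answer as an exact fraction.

Load 1 — applied couple M₀=11 kN·m at a=3 m (b=L-a=3):
  θ_1 = M₀a/EI  [x>a] = 11·3/50000 = 33/50000 rad
Load 2 — triangular load w₀=-12 kN/m (0→w₀ over full span):
  θ_2 = (w₀Lx²/4-w₀L²x/3-w₀x⁴/(24L))/EI = ((-12)·6·(24/5)²/4-(-12)·6²·(24/5)/3-(-12)·(24/5)⁴/(24·6))/50000 = 12528/1953125 rad
Superposition: θ = Σ θ_i = 221073/31250000 rad ≈ 0.007074 rad

θ(24/5) = 221073/31250000 rad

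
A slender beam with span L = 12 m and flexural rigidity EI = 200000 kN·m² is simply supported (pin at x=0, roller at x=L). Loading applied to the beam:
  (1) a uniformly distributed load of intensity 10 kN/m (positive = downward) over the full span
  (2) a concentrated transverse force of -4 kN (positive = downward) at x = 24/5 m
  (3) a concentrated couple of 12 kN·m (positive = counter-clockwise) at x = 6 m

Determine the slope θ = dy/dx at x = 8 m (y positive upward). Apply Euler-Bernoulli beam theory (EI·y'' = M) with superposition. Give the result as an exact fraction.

Load 1 — uniform load w=10 kN/m over full span:
  θ_1 = -w(L³-6Lx²+4x³)/(24EI) = -10·(12³-6·12·8²+4·8³)/(24·200000) = 13/7500 rad
Load 2 — point force P=-4 kN at a=24/5 m (b=L-a=36/5):
  θ_2 = -Pa(2L²-6Lx+3x²+a²)/(6LEI)  [x>a] = -(-4)·(24/5)·(2·12²-6·12·8+3·8²+(24/5)²)/(6·12·200000) = -38/390625 rad
Load 3 — applied couple M₀=12 kN·m at a=6 m (b=L-a=6):
  θ_3 = (M₀x²/(2L)-M₀(x-a)+C₁)/EI  [x>a] with C₁=M₀(3b²-L²)/(6L)=-6 = (12·8²/(2·12)-12·(8-6)+(-6))/200000 = 1/100000 rad
Superposition: θ = Σ θ_i = 61727/37500000 rad ≈ 0.001646 rad

θ(8) = 61727/37500000 rad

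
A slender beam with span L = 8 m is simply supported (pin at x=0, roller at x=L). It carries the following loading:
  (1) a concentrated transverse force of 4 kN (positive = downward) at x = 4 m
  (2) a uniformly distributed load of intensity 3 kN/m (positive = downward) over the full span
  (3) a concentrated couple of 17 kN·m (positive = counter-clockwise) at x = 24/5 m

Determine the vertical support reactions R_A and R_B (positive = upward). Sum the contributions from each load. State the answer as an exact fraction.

Load 1 — point force P=4 kN at a=4 m (b=L-a=4):
  R_A = Pb/L = 4·4/8 = 2 kN
  R_B = Pa/L = 4·4/8 = 2 kN
Load 2 — uniform load w=3 kN/m over full span:
  R_A = wL/2 = 3·8/2 = 12 kN
  R_B = wL/2 = 3·8/2 = 12 kN
Load 3 — applied couple M₀=17 kN·m at a=24/5 m (b=L-a=16/5):
  R_A = M₀/L = 17/8 kN
  R_B = -M₀/L = -17/8 kN
Superposition: R_A = 129/8 kN, R_B = 95/8 kN

R_A = 129/8 kN, R_B = 95/8 kN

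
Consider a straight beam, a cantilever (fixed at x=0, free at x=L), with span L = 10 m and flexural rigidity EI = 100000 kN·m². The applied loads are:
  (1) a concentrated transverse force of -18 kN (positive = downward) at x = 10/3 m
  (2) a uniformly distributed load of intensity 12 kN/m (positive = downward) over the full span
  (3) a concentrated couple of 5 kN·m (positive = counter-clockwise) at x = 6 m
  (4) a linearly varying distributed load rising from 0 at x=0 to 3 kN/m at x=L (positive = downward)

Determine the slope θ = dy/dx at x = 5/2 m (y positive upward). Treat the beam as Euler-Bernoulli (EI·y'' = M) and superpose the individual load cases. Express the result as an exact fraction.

θ(5/2) = -12837/1024000 rad

Load 1 — point force P=-18 kN at a=10/3 m (b=L-a=20/3):
  θ_1 = -Px(2a-x)/(2EI)  [x≤a] = -(-18)·(5/2)·(2·(10/3)-(5/2))/(2·100000) = 3/3200 rad
Load 2 — uniform load w=12 kN/m over full span:
  θ_2 = -wx(x²-3Lx+3L²)/(6EI) = -12·(5/2)·((5/2)²-3·10·(5/2)+3·10²)/(6·100000) = -37/3200 rad
Load 3 — applied couple M₀=5 kN·m at a=6 m (b=L-a=4):
  θ_3 = M₀x/EI  [x≤a] = 5·(5/2)/100000 = 1/8000 rad
Load 4 — triangular load w₀=3 kN/m (0→w₀ over full span):
  θ_4 = (w₀Lx²/4-w₀L²x/3-w₀x⁴/(24L))/EI = (3·10·(5/2)²/4-3·10²·(5/2)/3-3·(5/2)⁴/(24·10))/100000 = -417/204800 rad
Superposition: θ = Σ θ_i = -12837/1024000 rad ≈ -0.012536 rad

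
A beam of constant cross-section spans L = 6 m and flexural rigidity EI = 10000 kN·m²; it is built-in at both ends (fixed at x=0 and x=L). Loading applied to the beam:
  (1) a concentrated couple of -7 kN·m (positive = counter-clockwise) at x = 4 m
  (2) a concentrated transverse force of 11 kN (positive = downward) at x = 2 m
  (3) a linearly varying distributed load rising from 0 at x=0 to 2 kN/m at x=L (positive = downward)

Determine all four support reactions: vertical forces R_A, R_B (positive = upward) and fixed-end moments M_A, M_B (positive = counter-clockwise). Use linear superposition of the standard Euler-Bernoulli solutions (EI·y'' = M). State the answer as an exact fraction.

Load 1 — applied couple M₀=-7 kN·m at a=4 m (b=L-a=2):
  R_A = 6M₀ab/L³ = 6·(-7)·4·2/6³ = -14/9 kN
  M_A = M₀b(2a-b)/L² = (-7)·2·(2·4-2)/6² = -7/3 kN·m
  R_B = -6M₀ab/L³ = -6·(-7)·4·2/6³ = 14/9 kN
  M_B = M₀a(2b-a)/L² = (-7)·4·(2·2-4)/6² = 0 kN·m
Load 2 — point force P=11 kN at a=2 m (b=L-a=4):
  R_A = Pb²(3a+b)/L³ = 11·4²·(3·2+4)/6³ = 220/27 kN
  M_A = Pab²/L² = 11·2·4²/6² = 88/9 kN·m
  R_B = Pa²(a+3b)/L³ = 11·2²·(2+3·4)/6³ = 77/27 kN
  M_B = -Pa²b/L² = -11·2²·4/6² = -44/9 kN·m
Load 3 — triangular load w₀=2 kN/m (0→w₀ over full span):
  R_A = 3w₀L/20 = 3·2·6/20 = 9/5 kN
  M_A = w₀L²/30 = 2·6²/30 = 12/5 kN·m
  R_B = 7w₀L/20 = 7·2·6/20 = 21/5 kN
  M_B = -w₀L²/20 = -2·6²/20 = -18/5 kN·m
Superposition: R_A = 1133/135 kN, M_A = 443/45 kN·m, R_B = 1162/135 kN, M_B = -382/45 kN·m

R_A = 1133/135 kN, M_A = 443/45 kN·m, R_B = 1162/135 kN, M_B = -382/45 kN·m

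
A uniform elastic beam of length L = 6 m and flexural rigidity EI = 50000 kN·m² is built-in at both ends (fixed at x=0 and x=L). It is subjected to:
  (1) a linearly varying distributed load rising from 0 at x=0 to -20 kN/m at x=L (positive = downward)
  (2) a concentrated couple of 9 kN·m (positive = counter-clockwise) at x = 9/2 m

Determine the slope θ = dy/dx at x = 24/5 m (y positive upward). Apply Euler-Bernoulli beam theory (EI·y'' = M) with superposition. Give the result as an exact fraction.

θ(24/5) = -1899/6250000 rad

Load 1 — triangular load w₀=-20 kN/m (0→w₀ over full span):
  θ_1 = -w₀(2x(L-x)(L-2x)(x+2L)+x²(L-x)²)/(120LEI) = -(-20)·(2·(24/5)·(6-(24/5))·(6-2·(24/5))·((24/5)+2·6)+(24/5)²·(6-(24/5))²)/(120·6·50000) = -144/390625 rad
Load 2 — applied couple M₀=9 kN·m at a=9/2 m (b=L-a=3/2):
  θ_2 = (R_Ax²/2 - M_Ax - M₀(x-a))/EI  [x>a] with R_A=27/16, M_A=45/16 = ((27/16)·(24/5)²/2 - (45/16)·(24/5) - 9·((24/5)-(9/2)))/50000 = 81/1250000 rad
Superposition: θ = Σ θ_i = -1899/6250000 rad ≈ -0.000304 rad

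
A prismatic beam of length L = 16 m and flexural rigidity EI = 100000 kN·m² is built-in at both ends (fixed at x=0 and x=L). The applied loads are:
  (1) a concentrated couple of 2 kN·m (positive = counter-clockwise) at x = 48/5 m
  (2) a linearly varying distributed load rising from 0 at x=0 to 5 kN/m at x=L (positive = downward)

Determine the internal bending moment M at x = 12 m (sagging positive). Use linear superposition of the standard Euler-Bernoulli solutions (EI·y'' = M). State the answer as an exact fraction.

Load 1 — applied couple M₀=2 kN·m at a=48/5 m (b=L-a=32/5):
  M_1 = R_Ax - M_A - M₀  [x>a] with R_A=9/50, M_A=16/25 = (9/50)·12 - (16/25) - 2 = -12/25 kN·m
Load 2 — triangular load w₀=5 kN/m (0→w₀ over full span):
  M_2 = 3w₀Lx/20 - w₀L²/30 - w₀x³/(6L) = 3·5·16·12/20 - 5·16²/30 - 5·12³/(6·16) = 34/3 kN·m
Superposition: M = Σ M_i = 814/75 kN·m ≈ 10.853333 kN·m

M(12) = 814/75 kN·m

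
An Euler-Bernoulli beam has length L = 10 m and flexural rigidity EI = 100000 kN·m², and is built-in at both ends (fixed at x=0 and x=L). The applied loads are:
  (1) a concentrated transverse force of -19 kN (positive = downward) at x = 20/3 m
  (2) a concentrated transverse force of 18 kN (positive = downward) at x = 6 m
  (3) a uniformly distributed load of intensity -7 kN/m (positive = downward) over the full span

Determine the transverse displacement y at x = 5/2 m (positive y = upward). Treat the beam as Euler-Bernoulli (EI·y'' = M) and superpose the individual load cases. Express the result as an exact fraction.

y(5/2) = 39893/41472000 m

Load 1 — point force P=-19 kN at a=20/3 m (b=L-a=10/3):
  y_1 = -Pb²x²(3aL-(3a+b)x)/(6L³EI)  [x≤a] = -(-19)·(10/3)²·(5/2)²·(3·(20/3)·10-(3·(20/3)+(10/3))·(5/2))/(6·10³·100000) = 323/1036800 m
Load 2 — point force P=18 kN at a=6 m (b=L-a=4):
  y_2 = -Pb²x²(3aL-(3a+b)x)/(6L³EI)  [x≤a] = -18·4²·(5/2)²·(3·6·10-(3·6+4)·(5/2))/(6·10³·100000) = -3/8000 m
Load 3 — uniform load w=-7 kN/m over full span:
  y_3 = -wx²(L-x)²/(24EI) = -(-7)·(5/2)²·(10-(5/2))²/(24·100000) = 21/20480 m
Superposition: y = Σ y_i = 39893/41472000 m ≈ 0.000962 m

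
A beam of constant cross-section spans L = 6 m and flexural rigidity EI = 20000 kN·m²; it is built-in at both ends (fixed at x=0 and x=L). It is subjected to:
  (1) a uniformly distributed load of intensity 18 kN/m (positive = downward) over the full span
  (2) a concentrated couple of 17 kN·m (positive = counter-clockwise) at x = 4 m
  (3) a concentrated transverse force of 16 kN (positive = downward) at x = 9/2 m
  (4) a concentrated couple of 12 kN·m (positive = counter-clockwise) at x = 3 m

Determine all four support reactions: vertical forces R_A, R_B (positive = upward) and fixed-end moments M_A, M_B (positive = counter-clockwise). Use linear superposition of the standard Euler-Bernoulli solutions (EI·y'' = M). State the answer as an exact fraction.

Load 1 — uniform load w=18 kN/m over full span:
  R_A = wL/2 = 18·6/2 = 54 kN
  M_A = wL²/12 = 18·6²/12 = 54 kN·m
  R_B = wL/2 = 18·6/2 = 54 kN
  M_B = -wL²/12 = -18·6²/12 = -54 kN·m
Load 2 — applied couple M₀=17 kN·m at a=4 m (b=L-a=2):
  R_A = 6M₀ab/L³ = 6·17·4·2/6³ = 34/9 kN
  M_A = M₀b(2a-b)/L² = 17·2·(2·4-2)/6² = 17/3 kN·m
  R_B = -6M₀ab/L³ = -6·17·4·2/6³ = -34/9 kN
  M_B = M₀a(2b-a)/L² = 17·4·(2·2-4)/6² = 0 kN·m
Load 3 — point force P=16 kN at a=9/2 m (b=L-a=3/2):
  R_A = Pb²(3a+b)/L³ = 16·(3/2)²·(3·(9/2)+(3/2))/6³ = 5/2 kN
  M_A = Pab²/L² = 16·(9/2)·(3/2)²/6² = 9/2 kN·m
  R_B = Pa²(a+3b)/L³ = 16·(9/2)²·((9/2)+3·(3/2))/6³ = 27/2 kN
  M_B = -Pa²b/L² = -16·(9/2)²·(3/2)/6² = -27/2 kN·m
Load 4 — applied couple M₀=12 kN·m at a=3 m (b=L-a=3):
  R_A = 6M₀ab/L³ = 6·12·3·3/6³ = 3 kN
  M_A = M₀b(2a-b)/L² = 12·3·(2·3-3)/6² = 3 kN·m
  R_B = -6M₀ab/L³ = -6·12·3·3/6³ = -3 kN
  M_B = M₀a(2b-a)/L² = 12·3·(2·3-3)/6² = 3 kN·m
Superposition: R_A = 1139/18 kN, M_A = 403/6 kN·m, R_B = 1093/18 kN, M_B = -129/2 kN·m

R_A = 1139/18 kN, M_A = 403/6 kN·m, R_B = 1093/18 kN, M_B = -129/2 kN·m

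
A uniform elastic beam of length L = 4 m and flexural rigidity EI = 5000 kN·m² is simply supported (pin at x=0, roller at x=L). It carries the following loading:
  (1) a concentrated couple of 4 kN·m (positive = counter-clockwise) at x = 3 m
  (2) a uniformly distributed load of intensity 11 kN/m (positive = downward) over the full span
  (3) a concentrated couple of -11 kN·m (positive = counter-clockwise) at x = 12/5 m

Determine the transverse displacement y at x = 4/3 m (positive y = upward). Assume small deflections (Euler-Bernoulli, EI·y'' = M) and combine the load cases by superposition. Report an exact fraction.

y(4/3) = -92231/15187500 m

Load 1 — applied couple M₀=4 kN·m at a=3 m (b=L-a=1):
  y_1 = (M₀x³/(6L)+C₁x)/EI  [x≤a] with C₁=M₀(3b²-L²)/(6L)=-13/6 = (4·(4/3)³/(6·4)+(-13/6)·(4/3))/5000 = -101/202500 m
Load 2 — uniform load w=11 kN/m over full span:
  y_2 = -wx(L³-2Lx²+x³)/(24EI) = -11·(4/3)·(4³-2·4·(4/3)²+(4/3)³)/(24·5000) = -968/151875 m
Load 3 — applied couple M₀=-11 kN·m at a=12/5 m (b=L-a=8/5):
  y_3 = (M₀x³/(6L)+C₁x)/EI  [x≤a] with C₁=M₀(3b²-L²)/(6L)=286/75 = ((-11)·(4/3)³/(6·4)+(286/75)·(4/3))/5000 = 1012/1265625 m
Superposition: y = Σ y_i = -92231/15187500 m ≈ -0.006073 m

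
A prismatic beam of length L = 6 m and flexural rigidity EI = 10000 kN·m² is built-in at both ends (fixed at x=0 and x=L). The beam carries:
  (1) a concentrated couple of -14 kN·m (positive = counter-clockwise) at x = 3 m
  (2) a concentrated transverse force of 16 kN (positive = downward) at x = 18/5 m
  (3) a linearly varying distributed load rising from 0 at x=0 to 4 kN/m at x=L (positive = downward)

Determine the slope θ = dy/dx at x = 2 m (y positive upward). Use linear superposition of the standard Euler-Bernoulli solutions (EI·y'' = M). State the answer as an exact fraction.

Load 1 — applied couple M₀=-14 kN·m at a=3 m (b=L-a=3):
  θ_1 = (R_Ax²/2 - M_Ax)/EI  [x≤a] with R_A=-7/2, M_A=-7/2 = ((-7/2)·2²/2 - (-7/2)·2)/10000 = 0 rad
Load 2 — point force P=16 kN at a=18/5 m (b=L-a=12/5):
  θ_2 = -Pb²x(2aL-(3a+b)x)/(2L³EI)  [x≤a] = -16·(12/5)²·2·(2·(18/5)·6-(3·(18/5)+(12/5))·2)/(2·6³·10000) = -56/78125 rad
Load 3 — triangular load w₀=4 kN/m (0→w₀ over full span):
  θ_3 = -w₀(2x(L-x)(L-2x)(x+2L)+x²(L-x)²)/(120LEI) = -4·(2·2·(6-2)·(6-2·2)·(2+2·6)+2²·(6-2)²)/(120·6·10000) = -8/28125 rad
Superposition: θ = Σ θ_i = -704/703125 rad ≈ -0.001001 rad

θ(2) = -704/703125 rad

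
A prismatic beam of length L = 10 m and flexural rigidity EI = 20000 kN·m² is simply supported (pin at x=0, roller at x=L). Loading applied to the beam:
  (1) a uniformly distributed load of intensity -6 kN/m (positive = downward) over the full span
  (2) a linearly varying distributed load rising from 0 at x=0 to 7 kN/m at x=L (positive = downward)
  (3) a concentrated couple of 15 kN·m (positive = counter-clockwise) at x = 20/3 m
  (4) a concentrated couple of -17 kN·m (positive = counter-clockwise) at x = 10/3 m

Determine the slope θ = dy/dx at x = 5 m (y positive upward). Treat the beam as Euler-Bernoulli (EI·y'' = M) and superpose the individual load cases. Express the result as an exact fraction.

θ(5) = -253/576000 rad

Load 1 — uniform load w=-6 kN/m over full span:
  θ_1 = -w(L³-6Lx²+4x³)/(24EI) = -(-6)·(10³-6·10·5²+4·5³)/(24·20000) = 0 rad
Load 2 — triangular load w₀=7 kN/m (0→w₀ over full span):
  θ_2 = -w₀(7L⁴-30L²x²+15x⁴)/(360LEI) = -7·(7·10⁴-30·10²·5²+15·5⁴)/(360·10·20000) = -49/115200 rad
Load 3 — applied couple M₀=15 kN·m at a=20/3 m (b=L-a=10/3):
  θ_3 = (M₀x²/(2L)+C₁)/EI  [x≤a] with C₁=M₀(3b²-L²)/(6L)=-50/3 = (15·5²/(2·10)+(-50/3))/20000 = 1/9600 rad
Load 4 — applied couple M₀=-17 kN·m at a=10/3 m (b=L-a=20/3):
  θ_4 = (M₀x²/(2L)-M₀(x-a)+C₁)/EI  [x>a] with C₁=M₀(3b²-L²)/(6L)=-85/9 = ((-17)·5²/(2·10)-(-17)·(5-(10/3))+(-85/9))/20000 = -17/144000 rad
Superposition: θ = Σ θ_i = -253/576000 rad ≈ -0.000439 rad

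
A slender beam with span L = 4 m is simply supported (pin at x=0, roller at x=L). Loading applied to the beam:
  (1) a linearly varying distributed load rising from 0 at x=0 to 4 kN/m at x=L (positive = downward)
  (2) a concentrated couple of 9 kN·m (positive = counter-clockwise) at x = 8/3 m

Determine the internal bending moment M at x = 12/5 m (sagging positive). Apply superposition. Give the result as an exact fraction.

Load 1 — triangular load w₀=4 kN/m (0→w₀ over full span):
  M_1 = w₀Lx/6 - w₀x³/(6L) = 4·4·(12/5)/6 - 4·(12/5)³/(6·4) = 512/125 kN·m
Load 2 — applied couple M₀=9 kN·m at a=8/3 m (b=L-a=4/3):
  M_2 = M₀x/L  [x≤a] = 9·(12/5)/4 = 27/5 kN·m
Superposition: M = Σ M_i = 1187/125 kN·m ≈ 9.496000 kN·m

M(12/5) = 1187/125 kN·m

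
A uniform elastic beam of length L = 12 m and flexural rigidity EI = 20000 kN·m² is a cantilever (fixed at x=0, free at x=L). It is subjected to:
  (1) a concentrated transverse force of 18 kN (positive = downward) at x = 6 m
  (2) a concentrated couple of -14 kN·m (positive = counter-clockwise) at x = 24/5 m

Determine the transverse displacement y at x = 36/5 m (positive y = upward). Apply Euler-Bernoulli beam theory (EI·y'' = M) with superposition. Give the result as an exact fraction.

Load 1 — point force P=18 kN at a=6 m (b=L-a=6):
  y_1 = -Pa²(3x-a)/(6EI)  [x>a] = -18·6²·(3·(36/5)-6)/(6·20000) = -1053/12500 m
Load 2 — applied couple M₀=-14 kN·m at a=24/5 m (b=L-a=36/5):
  y_2 = M₀a(2x-a)/(2EI)  [x>a] = (-14)·(24/5)·(2·(36/5)-(24/5))/(2·20000) = -252/15625 m
Superposition: y = Σ y_i = -6273/62500 m ≈ -0.100368 m

y(36/5) = -6273/62500 m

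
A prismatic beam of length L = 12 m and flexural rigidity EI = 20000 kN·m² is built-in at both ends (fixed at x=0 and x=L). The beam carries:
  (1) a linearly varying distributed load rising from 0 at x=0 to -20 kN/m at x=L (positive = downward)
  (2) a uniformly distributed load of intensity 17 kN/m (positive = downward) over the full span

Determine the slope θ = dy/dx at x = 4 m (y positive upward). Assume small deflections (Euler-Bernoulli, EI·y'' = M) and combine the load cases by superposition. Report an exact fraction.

θ(4) = -19/5625 rad

Load 1 — triangular load w₀=-20 kN/m (0→w₀ over full span):
  θ_1 = -w₀(2x(L-x)(L-2x)(x+2L)+x²(L-x)²)/(120LEI) = -(-20)·(2·4·(12-4)·(12-2·4)·(4+2·12)+4²·(12-4)²)/(120·12·20000) = 32/5625 rad
Load 2 — uniform load w=17 kN/m over full span:
  θ_2 = -wx(L-x)(L-2x)/(12EI) = -17·4·(12-4)·(12-2·4)/(12·20000) = -17/1875 rad
Superposition: θ = Σ θ_i = -19/5625 rad ≈ -0.003378 rad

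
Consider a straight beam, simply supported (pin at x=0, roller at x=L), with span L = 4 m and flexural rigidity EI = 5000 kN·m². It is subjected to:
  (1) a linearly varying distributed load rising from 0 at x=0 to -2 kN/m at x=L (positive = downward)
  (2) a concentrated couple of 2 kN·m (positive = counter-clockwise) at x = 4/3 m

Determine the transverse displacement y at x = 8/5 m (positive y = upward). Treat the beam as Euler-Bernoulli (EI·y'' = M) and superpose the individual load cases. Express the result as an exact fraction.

y(8/5) = 8002/9765625 m

Load 1 — triangular load w₀=-2 kN/m (0→w₀ over full span):
  y_1 = -w₀x(7L⁴-10L²x²+3x⁴)/(360LEI) = -(-2)·(8/5)·(7·4⁴-10·4²·(8/5)²+3·(8/5)⁴)/(360·4·5000) = 18256/29296875 m
Load 2 — applied couple M₀=2 kN·m at a=4/3 m (b=L-a=8/3):
  y_2 = (M₀x³/(6L)-M₀(x-a)²/2+C₁x)/EI  [x>a] with C₁=M₀(3b²-L²)/(6L)=4/9 = (2·(8/5)³/(6·4)-2·((8/5)-(4/3))²/2+(4/9)·(8/5))/5000 = 46/234375 m
Superposition: y = Σ y_i = 8002/9765625 m ≈ 0.000819 m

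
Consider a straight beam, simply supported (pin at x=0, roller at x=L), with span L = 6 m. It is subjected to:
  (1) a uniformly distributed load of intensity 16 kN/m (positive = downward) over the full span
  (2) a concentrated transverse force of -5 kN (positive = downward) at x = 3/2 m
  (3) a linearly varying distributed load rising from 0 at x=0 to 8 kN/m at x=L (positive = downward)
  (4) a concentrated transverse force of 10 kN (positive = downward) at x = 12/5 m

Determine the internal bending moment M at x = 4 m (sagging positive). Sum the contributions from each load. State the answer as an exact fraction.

M(4) = 1571/18 kN·m

Load 1 — uniform load w=16 kN/m over full span:
  M_1 = wx(L-x)/2 = 16·4·(6-4)/2 = 64 kN·m
Load 2 — point force P=-5 kN at a=3/2 m (b=L-a=9/2):
  M_2 = Pa(L-x)/L  [x>a] = (-5)·(3/2)·(6-4)/6 = -5/2 kN·m
Load 3 — triangular load w₀=8 kN/m (0→w₀ over full span):
  M_3 = w₀Lx/6 - w₀x³/(6L) = 8·6·4/6 - 8·4³/(6·6) = 160/9 kN·m
Load 4 — point force P=10 kN at a=12/5 m (b=L-a=18/5):
  M_4 = Pa(L-x)/L  [x>a] = 10·(12/5)·(6-4)/6 = 8 kN·m
Superposition: M = Σ M_i = 1571/18 kN·m ≈ 87.277778 kN·m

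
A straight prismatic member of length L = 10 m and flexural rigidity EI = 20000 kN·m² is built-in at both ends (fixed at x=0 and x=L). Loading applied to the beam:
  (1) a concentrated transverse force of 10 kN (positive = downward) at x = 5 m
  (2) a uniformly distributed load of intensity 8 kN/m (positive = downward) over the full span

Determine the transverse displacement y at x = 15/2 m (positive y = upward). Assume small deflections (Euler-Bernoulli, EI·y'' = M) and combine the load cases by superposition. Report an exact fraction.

y(15/2) = -11/1536 m

Load 1 — point force P=10 kN at a=5 m (b=L-a=5):
  y_1 = -Pa²(L-x)²(3bL-(3b+a)(L-x))/(6L³EI)  [x>a] = -10·5²·(10-(15/2))²·(3·5·10-(3·5+5)·(10-(15/2)))/(6·10³·20000) = -1/768 m
Load 2 — uniform load w=8 kN/m over full span:
  y_2 = -wx²(L-x)²/(24EI) = -8·(15/2)²·(10-(15/2))²/(24·20000) = -3/512 m
Superposition: y = Σ y_i = -11/1536 m ≈ -0.007161 m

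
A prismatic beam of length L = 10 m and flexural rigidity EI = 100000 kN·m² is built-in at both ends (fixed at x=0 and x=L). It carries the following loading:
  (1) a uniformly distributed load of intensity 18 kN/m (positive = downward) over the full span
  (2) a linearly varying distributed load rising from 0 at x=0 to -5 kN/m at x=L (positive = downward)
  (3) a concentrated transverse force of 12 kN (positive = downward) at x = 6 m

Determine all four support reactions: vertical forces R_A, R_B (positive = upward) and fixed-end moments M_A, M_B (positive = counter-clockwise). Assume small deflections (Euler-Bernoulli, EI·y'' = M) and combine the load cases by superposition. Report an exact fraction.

Load 1 — uniform load w=18 kN/m over full span:
  R_A = wL/2 = 18·10/2 = 90 kN
  M_A = wL²/12 = 18·10²/12 = 150 kN·m
  R_B = wL/2 = 18·10/2 = 90 kN
  M_B = -wL²/12 = -18·10²/12 = -150 kN·m
Load 2 — triangular load w₀=-5 kN/m (0→w₀ over full span):
  R_A = 3w₀L/20 = 3·(-5)·10/20 = -15/2 kN
  M_A = w₀L²/30 = (-5)·10²/30 = -50/3 kN·m
  R_B = 7w₀L/20 = 7·(-5)·10/20 = -35/2 kN
  M_B = -w₀L²/20 = -(-5)·10²/20 = 25 kN·m
Load 3 — point force P=12 kN at a=6 m (b=L-a=4):
  R_A = Pb²(3a+b)/L³ = 12·4²·(3·6+4)/10³ = 528/125 kN
  M_A = Pab²/L² = 12·6·4²/10² = 288/25 kN·m
  R_B = Pa²(a+3b)/L³ = 12·6²·(6+3·4)/10³ = 972/125 kN
  M_B = -Pa²b/L² = -12·6²·4/10² = -432/25 kN·m
Superposition: R_A = 21681/250 kN, M_A = 10864/75 kN·m, R_B = 20069/250 kN, M_B = -3557/25 kN·m

R_A = 21681/250 kN, M_A = 10864/75 kN·m, R_B = 20069/250 kN, M_B = -3557/25 kN·m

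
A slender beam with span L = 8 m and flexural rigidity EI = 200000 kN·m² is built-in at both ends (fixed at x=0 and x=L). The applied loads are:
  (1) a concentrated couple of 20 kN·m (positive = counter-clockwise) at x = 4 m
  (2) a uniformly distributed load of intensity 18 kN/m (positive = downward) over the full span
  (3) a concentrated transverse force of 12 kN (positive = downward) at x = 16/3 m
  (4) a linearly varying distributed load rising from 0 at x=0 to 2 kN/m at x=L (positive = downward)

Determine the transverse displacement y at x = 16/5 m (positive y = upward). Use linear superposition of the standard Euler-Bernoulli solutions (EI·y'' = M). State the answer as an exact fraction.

y(16/5) = -1390358/1318359375 m

Load 1 — applied couple M₀=20 kN·m at a=4 m (b=L-a=4):
  y_1 = (R_Ax³/6 - M_Ax²/2)/EI  [x≤a] with R_A=15/4, M_A=5 = ((15/4)·(16/5)³/6 - 5·(16/5)²/2)/200000 = -2/78125 m
Load 2 — uniform load w=18 kN/m over full span:
  y_2 = -wx²(L-x)²/(24EI) = -18·(16/5)²·(8-(16/5))²/(24·200000) = -1728/1953125 m
Load 3 — point force P=12 kN at a=16/3 m (b=L-a=8/3):
  y_3 = -Pb²x²(3aL-(3a+b)x)/(6L³EI)  [x≤a] = -12·(8/3)²·(16/5)²·(3·(16/3)·8-(3·(16/3)+(8/3))·(16/5))/(6·8³·200000) = -1024/10546875 m
Load 4 — triangular load w₀=2 kN/m (0→w₀ over full span):
  y_4 = -w₀x²(L-x)²(x+2L)/(120LEI) = -2·(16/5)²·(8-(16/5))²·((16/5)+2·8)/(120·8·200000) = -2304/48828125 m
Superposition: y = Σ y_i = -1390358/1318359375 m ≈ -0.001055 m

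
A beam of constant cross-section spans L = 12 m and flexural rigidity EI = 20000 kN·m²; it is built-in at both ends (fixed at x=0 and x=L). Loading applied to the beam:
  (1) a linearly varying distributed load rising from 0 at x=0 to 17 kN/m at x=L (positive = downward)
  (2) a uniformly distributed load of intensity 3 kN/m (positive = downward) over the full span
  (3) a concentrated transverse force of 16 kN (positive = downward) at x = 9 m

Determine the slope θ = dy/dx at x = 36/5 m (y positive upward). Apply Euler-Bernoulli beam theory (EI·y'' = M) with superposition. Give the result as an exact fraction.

Load 1 — triangular load w₀=17 kN/m (0→w₀ over full span):
  θ_1 = -w₀(2x(L-x)(L-2x)(x+2L)+x²(L-x)²)/(120LEI) = -17·(2·(36/5)·(12-(36/5))·(12-2·(36/5))·((36/5)+2·12)+(36/5)²·(12-(36/5))²)/(120·12·20000) = 918/390625 rad
Load 2 — uniform load w=3 kN/m over full span:
  θ_2 = -wx(L-x)(L-2x)/(12EI) = -3·(36/5)·(12-(36/5))·(12-2·(36/5))/(12·20000) = 81/78125 rad
Load 3 — point force P=16 kN at a=9 m (b=L-a=3):
  θ_3 = -Pb²x(2aL-(3a+b)x)/(2L³EI)  [x≤a] = -16·3²·(36/5)·(2·9·12-(3·9+3)·(36/5))/(2·12³·20000) = 0 rad
Superposition: θ = Σ θ_i = 1323/390625 rad ≈ 0.003387 rad

θ(36/5) = 1323/390625 rad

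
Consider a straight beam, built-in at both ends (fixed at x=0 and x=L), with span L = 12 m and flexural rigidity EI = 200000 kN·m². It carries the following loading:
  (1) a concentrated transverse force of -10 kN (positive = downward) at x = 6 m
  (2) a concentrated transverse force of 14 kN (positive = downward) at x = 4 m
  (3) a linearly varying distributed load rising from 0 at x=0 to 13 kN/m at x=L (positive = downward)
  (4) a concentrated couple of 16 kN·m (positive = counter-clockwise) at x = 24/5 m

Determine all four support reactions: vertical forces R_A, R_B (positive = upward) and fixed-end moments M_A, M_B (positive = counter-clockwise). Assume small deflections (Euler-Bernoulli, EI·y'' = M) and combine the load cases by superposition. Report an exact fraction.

Load 1 — point force P=-10 kN at a=6 m (b=L-a=6):
  R_A = Pb²(3a+b)/L³ = (-10)·6²·(3·6+6)/12³ = -5 kN
  M_A = Pab²/L² = (-10)·6·6²/12² = -15 kN·m
  R_B = Pa²(a+3b)/L³ = (-10)·6²·(6+3·6)/12³ = -5 kN
  M_B = -Pa²b/L² = -(-10)·6²·6/12² = 15 kN·m
Load 2 — point force P=14 kN at a=4 m (b=L-a=8):
  R_A = Pb²(3a+b)/L³ = 14·8²·(3·4+8)/12³ = 280/27 kN
  M_A = Pab²/L² = 14·4·8²/12² = 224/9 kN·m
  R_B = Pa²(a+3b)/L³ = 14·4²·(4+3·8)/12³ = 98/27 kN
  M_B = -Pa²b/L² = -14·4²·8/12² = -112/9 kN·m
Load 3 — triangular load w₀=13 kN/m (0→w₀ over full span):
  R_A = 3w₀L/20 = 3·13·12/20 = 117/5 kN
  M_A = w₀L²/30 = 13·12²/30 = 312/5 kN·m
  R_B = 7w₀L/20 = 7·13·12/20 = 273/5 kN
  M_B = -w₀L²/20 = -13·12²/20 = -468/5 kN·m
Load 4 — applied couple M₀=16 kN·m at a=24/5 m (b=L-a=36/5):
  R_A = 6M₀ab/L³ = 6·16·(24/5)·(36/5)/12³ = 48/25 kN
  M_A = M₀b(2a-b)/L² = 16·(36/5)·(2·(24/5)-(36/5))/12² = 48/25 kN·m
  R_B = -6M₀ab/L³ = -6·16·(24/5)·(36/5)/12³ = -48/25 kN
  M_B = M₀a(2b-a)/L² = 16·(24/5)·(2·(36/5)-(24/5))/12² = 128/25 kN·m
Superposition: R_A = 20716/675 kN, M_A = 16697/225 kN·m, R_B = 34634/675 kN, M_B = -19333/225 kN·m

R_A = 20716/675 kN, M_A = 16697/225 kN·m, R_B = 34634/675 kN, M_B = -19333/225 kN·m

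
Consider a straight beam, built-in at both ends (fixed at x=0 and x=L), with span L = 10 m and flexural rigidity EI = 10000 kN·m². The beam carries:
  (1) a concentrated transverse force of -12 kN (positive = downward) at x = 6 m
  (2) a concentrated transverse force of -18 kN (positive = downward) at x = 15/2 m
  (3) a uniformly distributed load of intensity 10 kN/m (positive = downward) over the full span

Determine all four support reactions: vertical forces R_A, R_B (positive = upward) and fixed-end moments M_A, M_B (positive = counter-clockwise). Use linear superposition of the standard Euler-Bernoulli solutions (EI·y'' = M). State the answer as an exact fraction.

Load 1 — point force P=-12 kN at a=6 m (b=L-a=4):
  R_A = Pb²(3a+b)/L³ = (-12)·4²·(3·6+4)/10³ = -528/125 kN
  M_A = Pab²/L² = (-12)·6·4²/10² = -288/25 kN·m
  R_B = Pa²(a+3b)/L³ = (-12)·6²·(6+3·4)/10³ = -972/125 kN
  M_B = -Pa²b/L² = -(-12)·6²·4/10² = 432/25 kN·m
Load 2 — point force P=-18 kN at a=15/2 m (b=L-a=5/2):
  R_A = Pb²(3a+b)/L³ = (-18)·(5/2)²·(3·(15/2)+(5/2))/10³ = -45/16 kN
  M_A = Pab²/L² = (-18)·(15/2)·(5/2)²/10² = -135/16 kN·m
  R_B = Pa²(a+3b)/L³ = (-18)·(15/2)²·((15/2)+3·(5/2))/10³ = -243/16 kN
  M_B = -Pa²b/L² = -(-18)·(15/2)²·(5/2)/10² = 405/16 kN·m
Load 3 — uniform load w=10 kN/m over full span:
  R_A = wL/2 = 10·10/2 = 50 kN
  M_A = wL²/12 = 10·10²/12 = 250/3 kN·m
  R_B = wL/2 = 10·10/2 = 50 kN
  M_B = -wL²/12 = -10·10²/12 = -250/3 kN·m
Superposition: R_A = 85927/2000 kN, M_A = 76051/1200 kN·m, R_B = 54073/2000 kN, M_B = -48889/1200 kN·m

R_A = 85927/2000 kN, M_A = 76051/1200 kN·m, R_B = 54073/2000 kN, M_B = -48889/1200 kN·m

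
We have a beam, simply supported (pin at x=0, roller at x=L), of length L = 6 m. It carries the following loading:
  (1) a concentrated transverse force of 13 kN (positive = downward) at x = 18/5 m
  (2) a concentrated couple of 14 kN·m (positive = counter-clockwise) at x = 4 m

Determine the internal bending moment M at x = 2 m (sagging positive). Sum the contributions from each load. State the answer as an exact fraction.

Load 1 — point force P=13 kN at a=18/5 m (b=L-a=12/5):
  M_1 = Pbx/L  [x≤a] = 13·(12/5)·2/6 = 52/5 kN·m
Load 2 — applied couple M₀=14 kN·m at a=4 m (b=L-a=2):
  M_2 = M₀x/L  [x≤a] = 14·2/6 = 14/3 kN·m
Superposition: M = Σ M_i = 226/15 kN·m ≈ 15.066667 kN·m

M(2) = 226/15 kN·m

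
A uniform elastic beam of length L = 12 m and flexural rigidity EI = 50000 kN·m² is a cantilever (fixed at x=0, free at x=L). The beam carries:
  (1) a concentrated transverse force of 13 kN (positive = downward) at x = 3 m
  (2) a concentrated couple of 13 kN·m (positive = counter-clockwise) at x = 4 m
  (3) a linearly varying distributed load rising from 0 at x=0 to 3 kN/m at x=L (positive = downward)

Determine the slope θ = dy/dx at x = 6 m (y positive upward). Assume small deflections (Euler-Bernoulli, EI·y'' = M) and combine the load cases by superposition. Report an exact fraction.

Load 1 — point force P=13 kN at a=3 m (b=L-a=9):
  θ_1 = -Pa²/(2EI)  [x>a] = -13·3²/(2·50000) = -117/100000 rad
Load 2 — applied couple M₀=13 kN·m at a=4 m (b=L-a=8):
  θ_2 = M₀a/EI  [x>a] = 13·4/50000 = 13/12500 rad
Load 3 — triangular load w₀=3 kN/m (0→w₀ over full span):
  θ_3 = (w₀Lx²/4-w₀L²x/3-w₀x⁴/(24L))/EI = (3·12·6²/4-3·12²·6/3-3·6⁴/(24·12))/50000 = -1107/100000 rad
Superposition: θ = Σ θ_i = -7/625 rad ≈ -0.011200 rad

θ(6) = -7/625 rad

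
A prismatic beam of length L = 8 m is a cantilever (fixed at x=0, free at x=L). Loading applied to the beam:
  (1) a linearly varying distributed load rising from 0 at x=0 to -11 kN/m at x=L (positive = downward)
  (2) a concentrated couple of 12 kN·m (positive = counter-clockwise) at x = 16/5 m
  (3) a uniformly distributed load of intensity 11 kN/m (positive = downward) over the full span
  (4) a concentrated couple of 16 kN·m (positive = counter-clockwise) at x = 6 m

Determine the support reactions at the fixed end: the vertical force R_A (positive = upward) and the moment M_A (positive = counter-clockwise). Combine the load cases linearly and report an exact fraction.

R_A = 44 kN, M_A = 268/3 kN·m

Load 1 — triangular load w₀=-11 kN/m (0→w₀ over full span):
  R_A = w₀L/2 = (-11)·8/2 = -44 kN
  M_A = w₀L²/3 = (-11)·8²/3 = -704/3 kN·m
Load 2 — applied couple M₀=12 kN·m at a=16/5 m (b=L-a=24/5):
  R_A = 0 kN
  M_A = -M₀ = -12 kN·m
Load 3 — uniform load w=11 kN/m over full span:
  R_A = wL = 11·8 = 88 kN
  M_A = wL²/2 = 11·8²/2 = 352 kN·m
Load 4 — applied couple M₀=16 kN·m at a=6 m (b=L-a=2):
  R_A = 0 kN
  M_A = -M₀ = -16 kN·m
Superposition: R_A = 44 kN, M_A = 268/3 kN·m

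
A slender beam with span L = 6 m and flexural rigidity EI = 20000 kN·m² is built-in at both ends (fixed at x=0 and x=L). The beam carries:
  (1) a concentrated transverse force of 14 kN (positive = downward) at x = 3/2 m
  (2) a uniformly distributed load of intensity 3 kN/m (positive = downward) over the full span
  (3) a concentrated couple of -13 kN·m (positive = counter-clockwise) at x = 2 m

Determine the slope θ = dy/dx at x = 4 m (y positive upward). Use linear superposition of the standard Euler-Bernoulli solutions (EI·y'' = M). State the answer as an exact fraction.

θ(4) = 187/360000 rad

Load 1 — point force P=14 kN at a=3/2 m (b=L-a=9/2):
  θ_1 = Pa²(L-x)(2bL-(3b+a)(L-x))/(2L³EI)  [x>a] = 14·(3/2)²·(6-4)·(2·(9/2)·6-(3·(9/2)+(3/2))·(6-4))/(2·6³·20000) = 7/40000 rad
Load 2 — uniform load w=3 kN/m over full span:
  θ_2 = -wx(L-x)(L-2x)/(12EI) = -3·4·(6-4)·(6-2·4)/(12·20000) = 1/5000 rad
Load 3 — applied couple M₀=-13 kN·m at a=2 m (b=L-a=4):
  θ_3 = (R_Ax²/2 - M_Ax - M₀(x-a))/EI  [x>a] with R_A=-26/9, M_A=0 = ((-26/9)·4²/2 - 0·4 - (-13)·(4-2))/20000 = 13/90000 rad
Superposition: θ = Σ θ_i = 187/360000 rad ≈ 0.000519 rad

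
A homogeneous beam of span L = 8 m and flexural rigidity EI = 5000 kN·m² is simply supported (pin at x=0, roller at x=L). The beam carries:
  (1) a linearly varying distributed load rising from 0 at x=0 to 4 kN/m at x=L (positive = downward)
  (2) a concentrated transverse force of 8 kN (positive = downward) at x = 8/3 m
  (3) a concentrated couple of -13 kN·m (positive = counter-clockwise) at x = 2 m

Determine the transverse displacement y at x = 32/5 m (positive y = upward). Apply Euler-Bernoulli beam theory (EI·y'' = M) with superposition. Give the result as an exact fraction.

y(32/5) = -80140927/3164062500 m

Load 1 — triangular load w₀=4 kN/m (0→w₀ over full span):
  y_1 = -w₀x(7L⁴-10L²x²+3x⁴)/(360LEI) = -4·(32/5)·(7·8⁴-10·8²·(32/5)²+3·(32/5)⁴)/(360·8·5000) = -130048/9765625 m
Load 2 — point force P=8 kN at a=8/3 m (b=L-a=16/3):
  y_2 = -Pa(L-x)(2Lx-a²-x²)/(6LEI)  [x>a] = -8·(8/3)·(8-(32/5))·(2·8·(32/5)-(8/3)²-(32/5)²)/(6·8·5000) = -48896/6328125 m
Load 3 — applied couple M₀=-13 kN·m at a=2 m (b=L-a=6):
  y_3 = (M₀x³/(6L)-M₀(x-a)²/2+C₁x)/EI  [x>a] with C₁=M₀(3b²-L²)/(6L)=-143/12 = ((-13)·(32/5)³/(6·8)-(-13)·((32/5)-2)²/2+(-143/12)·(32/5))/5000 = -1339/312500 m
Superposition: y = Σ y_i = -80140927/3164062500 m ≈ -0.025328 m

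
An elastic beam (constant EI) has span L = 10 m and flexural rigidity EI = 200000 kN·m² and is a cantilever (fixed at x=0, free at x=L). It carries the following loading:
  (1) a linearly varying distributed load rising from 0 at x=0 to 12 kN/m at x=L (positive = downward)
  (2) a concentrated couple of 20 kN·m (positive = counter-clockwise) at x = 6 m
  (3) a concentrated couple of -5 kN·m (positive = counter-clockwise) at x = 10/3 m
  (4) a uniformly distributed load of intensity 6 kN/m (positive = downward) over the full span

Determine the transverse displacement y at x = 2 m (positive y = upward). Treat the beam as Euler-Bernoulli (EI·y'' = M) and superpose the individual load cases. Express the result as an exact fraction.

y(2) = -15179/2500000 m

Load 1 — triangular load w₀=12 kN/m (0→w₀ over full span):
  y_1 = (w₀Lx³/12-w₀L²x²/6-w₀x⁵/(120L))/EI = (12·10·2³/12-12·10²·2²/6-12·2⁵/(120·10))/200000 = -2251/625000 m
Load 2 — applied couple M₀=20 kN·m at a=6 m (b=L-a=4):
  y_2 = M₀x²/(2EI)  [x≤a] = 20·2²/(2·200000) = 1/5000 m
Load 3 — applied couple M₀=-5 kN·m at a=10/3 m (b=L-a=20/3):
  y_3 = M₀x²/(2EI)  [x≤a] = (-5)·2²/(2·200000) = -1/20000 m
Load 4 — uniform load w=6 kN/m over full span:
  y_4 = -wx²(x²-4Lx+6L²)/(24EI) = -6·2²·(2²-4·10·2+6·10²)/(24·200000) = -131/50000 m
Superposition: y = Σ y_i = -15179/2500000 m ≈ -0.006072 m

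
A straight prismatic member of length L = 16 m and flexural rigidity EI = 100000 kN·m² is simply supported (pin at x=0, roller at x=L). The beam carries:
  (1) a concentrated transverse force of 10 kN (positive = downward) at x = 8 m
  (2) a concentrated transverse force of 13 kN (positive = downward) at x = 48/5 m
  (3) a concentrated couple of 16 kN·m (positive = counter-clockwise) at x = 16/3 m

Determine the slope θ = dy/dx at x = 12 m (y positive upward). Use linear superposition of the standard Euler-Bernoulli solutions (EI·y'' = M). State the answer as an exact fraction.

Load 1 — point force P=10 kN at a=8 m (b=L-a=8):
  θ_1 = -Pa(2L²-6Lx+3x²+a²)/(6LEI)  [x>a] = -10·8·(2·16²-6·16·12+3·12²+8²)/(6·16·100000) = 3/2500 rad
Load 2 — point force P=13 kN at a=48/5 m (b=L-a=32/5):
  θ_2 = -Pa(2L²-6Lx+3x²+a²)/(6LEI)  [x>a] = -13·(48/5)·(2·16²-6·16·12+3·12²+(48/5)²)/(6·16·100000) = 2353/1562500 rad
Load 3 — applied couple M₀=16 kN·m at a=16/3 m (b=L-a=32/3):
  θ_3 = (M₀x²/(2L)-M₀(x-a)+C₁)/EI  [x>a] with C₁=M₀(3b²-L²)/(6L)=128/9 = (16·12²/(2·16)-16·(12-(16/3))+(128/9))/100000 = -23/112500 rad
Superposition: θ = Σ θ_i = 35177/14062500 rad ≈ 0.002501 rad

θ(12) = 35177/14062500 rad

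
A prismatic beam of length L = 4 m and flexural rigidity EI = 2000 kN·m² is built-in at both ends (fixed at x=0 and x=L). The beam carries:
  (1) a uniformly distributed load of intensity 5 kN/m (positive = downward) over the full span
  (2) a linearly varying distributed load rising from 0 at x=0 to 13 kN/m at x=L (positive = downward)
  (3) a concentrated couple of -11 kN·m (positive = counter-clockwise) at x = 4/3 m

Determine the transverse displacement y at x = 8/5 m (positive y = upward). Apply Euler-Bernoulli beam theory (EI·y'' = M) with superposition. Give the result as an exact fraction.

Load 1 — uniform load w=5 kN/m over full span:
  y_1 = -wx²(L-x)²/(24EI) = -5·(8/5)²·(4-(8/5))²/(24·2000) = -24/15625 m
Load 2 — triangular load w₀=13 kN/m (0→w₀ over full span):
  y_2 = -w₀x²(L-x)²(x+2L)/(120LEI) = -13·(8/5)²·(4-(8/5))²·((8/5)+2·4)/(120·4·2000) = -3744/1953125 m
Load 3 — applied couple M₀=-11 kN·m at a=4/3 m (b=L-a=8/3):
  y_3 = (R_Ax³/6 - M_Ax²/2 - M₀(x-a)²/2)/EI  [x>a] with R_A=-11/3, M_A=0 = ((-11/3)·(8/5)³/6 - 0·(8/5)²/2 - (-11)·((8/5)-(4/3))²/2)/2000 = -33/31250 m
Superposition: y = Σ y_i = -17613/3906250 m ≈ -0.004509 m

y(8/5) = -17613/3906250 m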